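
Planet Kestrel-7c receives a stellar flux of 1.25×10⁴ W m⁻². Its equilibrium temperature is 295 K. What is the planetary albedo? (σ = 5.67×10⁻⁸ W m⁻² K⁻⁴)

From T_eq⁴ = S(1−A)/(4σ): 1−A = 4σT_eq⁴/S.
1−A = 4 × 5.67×10⁻⁸ × (295)⁴ / 1.25×10⁴ = 0.137.

A ≈ 0.86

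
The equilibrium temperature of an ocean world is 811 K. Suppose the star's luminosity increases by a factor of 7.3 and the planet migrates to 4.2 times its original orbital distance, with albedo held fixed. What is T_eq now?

T_eq ≈ 650 K

T_eq ∝ L^(1/4) · d^(−1/2).
T′ = 811 × 7.3^(1/4) / 4.2^(1/2) = 650 K.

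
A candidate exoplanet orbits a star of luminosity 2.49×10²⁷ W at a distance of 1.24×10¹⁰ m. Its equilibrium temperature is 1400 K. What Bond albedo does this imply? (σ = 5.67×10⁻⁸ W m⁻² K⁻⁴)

Flux: S = L/(4πd²) = 2.49×10²⁷/(4π×(1.24×10¹⁰)²) = 1.29×10⁶ W m⁻².
From T_eq⁴ = S(1−A)/(4σ): 1−A = 4σT_eq⁴/S.
1−A = 4 × 5.67×10⁻⁸ × (1400)⁴ / 1.29×10⁶ = 0.676.

A ≈ 0.32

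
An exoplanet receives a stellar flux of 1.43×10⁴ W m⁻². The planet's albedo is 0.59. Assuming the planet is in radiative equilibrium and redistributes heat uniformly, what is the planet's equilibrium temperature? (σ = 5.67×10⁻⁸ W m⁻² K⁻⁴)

T_eq ≈ 401 K

Energy balance: absorbed = emitted ⇒ πR²·S(1−A) = 4πR²·σT_eq⁴, so T_eq⁴ = S(1−A)/(4σ).
T_eq = [1.43×10⁴ × 0.41 / (4 × 5.67×10⁻⁸)]^(1/4) = (2.59×10¹⁰)^(1/4) = 401 K.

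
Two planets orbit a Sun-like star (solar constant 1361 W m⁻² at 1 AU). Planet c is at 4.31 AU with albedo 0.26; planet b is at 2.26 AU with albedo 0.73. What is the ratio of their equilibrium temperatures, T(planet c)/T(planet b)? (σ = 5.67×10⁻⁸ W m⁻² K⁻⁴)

T_eq = [S₀(1−A)/(4σd²)]^(1/4), so T ∝ (1−A)^(1/4) / √d.
T₁ = [1361×0.74/(4×5.67×10⁻⁸×4.31²)]^(1/4) = 124.34 K.
T₂ = [1361×0.27/(4×5.67×10⁻⁸×2.26²)]^(1/4) = 133.46 K.

T₁/T₂ ≈ 0.932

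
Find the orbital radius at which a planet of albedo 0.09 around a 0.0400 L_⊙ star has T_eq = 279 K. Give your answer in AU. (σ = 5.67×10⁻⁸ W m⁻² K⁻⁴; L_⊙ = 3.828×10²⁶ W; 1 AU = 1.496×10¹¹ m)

L = 0.0400 × 3.828×10²⁶ = 1.53×10²⁵ W.
From T_eq⁴ = L(1−A)/(16πσd²): d = √[L(1−A)/(16πσT_eq⁴)].
d = √[1.53×10²⁵ × 0.91 / (16π × 5.67×10⁻⁸ × (279)⁴)] = 2.84×10¹⁰ m = 0.190 AU.

d ≈ 0.190 AU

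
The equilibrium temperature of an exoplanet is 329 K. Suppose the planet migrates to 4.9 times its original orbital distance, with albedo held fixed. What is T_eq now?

T_eq ∝ L^(1/4) · d^(−1/2).
T′ = 329 / 4.9^(1/2) = 149 K.

T_eq ≈ 149 K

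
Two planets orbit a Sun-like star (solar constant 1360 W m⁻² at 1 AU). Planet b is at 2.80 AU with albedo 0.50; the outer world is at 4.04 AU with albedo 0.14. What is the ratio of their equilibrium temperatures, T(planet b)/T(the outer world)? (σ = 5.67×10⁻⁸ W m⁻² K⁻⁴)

T_eq = [S₀(1−A)/(4σd²)]^(1/4), so T ∝ (1−A)^(1/4) / √d.
T₁ = [1360×0.50/(4×5.67×10⁻⁸×2.80²)]^(1/4) = 139.84 K.
T₂ = [1360×0.86/(4×5.67×10⁻⁸×4.04²)]^(1/4) = 133.32 K.

T₁/T₂ ≈ 1.049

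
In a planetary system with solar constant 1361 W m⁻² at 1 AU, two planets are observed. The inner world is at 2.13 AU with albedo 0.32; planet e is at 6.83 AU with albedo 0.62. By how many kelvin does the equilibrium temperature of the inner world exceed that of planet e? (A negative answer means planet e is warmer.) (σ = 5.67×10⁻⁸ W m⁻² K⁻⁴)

T_eq = [S₀(1−A)/(4σd²)]^(1/4), so T ∝ (1−A)^(1/4) / √d.
T₁ = [1361×0.68/(4×5.67×10⁻⁸×2.13²)]^(1/4) = 173.18 K.
T₂ = [1361×0.38/(4×5.67×10⁻⁸×6.83²)]^(1/4) = 83.62 K.

ΔT ≈ 89.6 K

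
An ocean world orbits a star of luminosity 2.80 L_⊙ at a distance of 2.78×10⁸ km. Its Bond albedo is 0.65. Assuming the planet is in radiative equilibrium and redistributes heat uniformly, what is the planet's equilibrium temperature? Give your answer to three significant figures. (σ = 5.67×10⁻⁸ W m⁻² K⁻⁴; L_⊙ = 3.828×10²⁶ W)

T_eq ≈ 203 K

d = 2.78×10⁸ km = 2.78×10¹¹ m.
L = 2.80 × 3.828×10²⁶ = 1.07×10²⁷ W.
Flux: S = L/(4πd²) = 1.07×10²⁷/(4π×(2.78×10¹¹)²) = 1100 W m⁻².
Energy balance: absorbed = emitted ⇒ πR²·S(1−A) = 4πR²·σT_eq⁴, so T_eq⁴ = S(1−A)/(4σ).
T_eq = [1100 × 0.35 / (4 × 5.67×10⁻⁸)]^(1/4) = (1.70×10⁹)^(1/4) = 203 K.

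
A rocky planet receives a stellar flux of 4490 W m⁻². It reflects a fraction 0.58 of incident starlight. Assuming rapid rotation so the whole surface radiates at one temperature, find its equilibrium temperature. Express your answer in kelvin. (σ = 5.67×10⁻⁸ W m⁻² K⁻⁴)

T_eq ≈ 302 K

Energy balance: absorbed = emitted ⇒ πR²·S(1−A) = 4πR²·σT_eq⁴, so T_eq⁴ = S(1−A)/(4σ).
T_eq = [4490 × 0.42 / (4 × 5.67×10⁻⁸)]^(1/4) = (8.31×10⁹)^(1/4) = 302 K.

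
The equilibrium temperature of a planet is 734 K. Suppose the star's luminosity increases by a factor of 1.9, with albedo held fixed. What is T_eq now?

T_eq ≈ 862 K

T_eq ∝ L^(1/4) · d^(−1/2).
T′ = 734 × 1.9^(1/4) = 862 K.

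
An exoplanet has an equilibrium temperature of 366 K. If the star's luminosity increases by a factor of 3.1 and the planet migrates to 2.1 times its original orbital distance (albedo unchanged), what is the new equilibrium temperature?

T_eq ≈ 335 K

T_eq ∝ L^(1/4) · d^(−1/2).
T′ = 366 × 3.1^(1/4) / 2.1^(1/2) = 335 K.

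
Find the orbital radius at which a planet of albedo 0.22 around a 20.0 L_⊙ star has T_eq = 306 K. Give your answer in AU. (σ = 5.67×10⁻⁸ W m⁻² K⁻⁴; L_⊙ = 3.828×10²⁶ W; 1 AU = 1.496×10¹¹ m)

L = 20.0 × 3.828×10²⁶ = 7.66×10²⁷ W.
From T_eq⁴ = L(1−A)/(16πσd²): d = √[L(1−A)/(16πσT_eq⁴)].
d = √[7.66×10²⁷ × 0.78 / (16π × 5.67×10⁻⁸ × (306)⁴)] = 4.89×10¹¹ m = 3.27 AU.

d ≈ 3.27 AU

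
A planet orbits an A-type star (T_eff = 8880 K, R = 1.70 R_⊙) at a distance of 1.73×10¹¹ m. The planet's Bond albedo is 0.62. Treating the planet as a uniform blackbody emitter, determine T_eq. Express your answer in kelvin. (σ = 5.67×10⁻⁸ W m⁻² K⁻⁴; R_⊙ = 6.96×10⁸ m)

R_⋆ = 1.70 × 6.96×10⁸ = 1.18×10⁹ m.
L = 4πR_⋆²σT_⋆⁴ = 4π(1.18×10⁹)² × 5.67×10⁻⁸ × (8880)⁴ = 6.20×10²⁷ W.
S = L/(4πd²) = 1.65×10⁴ W m⁻².
Energy balance: absorbed = emitted ⇒ πR²·S(1−A) = 4πR²·σT_eq⁴, so T_eq⁴ = S(1−A)/(4σ).
T_eq = [1.65×10⁴ × 0.38 / (4 × 5.67×10⁻⁸)]^(1/4) = (2.76×10¹⁰)^(1/4) = 408 K.

T_eq ≈ 408 K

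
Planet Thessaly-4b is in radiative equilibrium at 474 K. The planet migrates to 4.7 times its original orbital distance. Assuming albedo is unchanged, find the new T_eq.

T_eq ≈ 219 K

T_eq ∝ L^(1/4) · d^(−1/2).
T′ = 474 / 4.7^(1/2) = 219 K.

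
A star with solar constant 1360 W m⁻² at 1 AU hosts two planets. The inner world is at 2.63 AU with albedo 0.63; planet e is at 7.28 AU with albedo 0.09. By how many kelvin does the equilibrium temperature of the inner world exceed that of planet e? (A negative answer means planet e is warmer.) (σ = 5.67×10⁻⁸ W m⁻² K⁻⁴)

ΔT ≈ 33.1 K

T_eq = [S₀(1−A)/(4σd²)]^(1/4), so T ∝ (1−A)^(1/4) / √d.
T₁ = [1360×0.37/(4×5.67×10⁻⁸×2.63²)]^(1/4) = 133.83 K.
T₂ = [1360×0.91/(4×5.67×10⁻⁸×7.28²)]^(1/4) = 100.73 K.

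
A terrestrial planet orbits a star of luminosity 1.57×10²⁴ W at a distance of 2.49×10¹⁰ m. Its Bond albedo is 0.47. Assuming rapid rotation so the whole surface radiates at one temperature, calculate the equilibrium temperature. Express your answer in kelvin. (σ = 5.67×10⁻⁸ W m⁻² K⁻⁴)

Flux: S = L/(4πd²) = 1.57×10²⁴/(4π×(2.49×10¹⁰)²) = 202 W m⁻².
Energy balance: absorbed = emitted ⇒ πR²·S(1−A) = 4πR²·σT_eq⁴, so T_eq⁴ = S(1−A)/(4σ).
T_eq = [202 × 0.53 / (4 × 5.67×10⁻⁸)]^(1/4) = (4.71×10⁸)^(1/4) = 147 K.

T_eq ≈ 147 K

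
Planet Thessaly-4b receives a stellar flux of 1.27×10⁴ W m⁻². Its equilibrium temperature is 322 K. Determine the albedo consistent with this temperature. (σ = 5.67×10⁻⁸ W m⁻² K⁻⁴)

From T_eq⁴ = S(1−A)/(4σ): 1−A = 4σT_eq⁴/S.
1−A = 4 × 5.67×10⁻⁸ × (322)⁴ / 1.27×10⁴ = 0.192.

A ≈ 0.81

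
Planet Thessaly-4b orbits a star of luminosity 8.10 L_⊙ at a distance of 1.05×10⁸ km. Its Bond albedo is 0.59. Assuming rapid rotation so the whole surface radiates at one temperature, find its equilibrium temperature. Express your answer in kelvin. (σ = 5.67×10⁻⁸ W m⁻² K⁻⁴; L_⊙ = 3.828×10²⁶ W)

T_eq ≈ 448 K

d = 1.05×10⁸ km = 1.05×10¹¹ m.
L = 8.10 × 3.828×10²⁶ = 3.10×10²⁷ W.
Flux: S = L/(4πd²) = 3.10×10²⁷/(4π×(1.05×10¹¹)²) = 2.24×10⁴ W m⁻².
Energy balance: absorbed = emitted ⇒ πR²·S(1−A) = 4πR²·σT_eq⁴, so T_eq⁴ = S(1−A)/(4σ).
T_eq = [2.24×10⁴ × 0.41 / (4 × 5.67×10⁻⁸)]^(1/4) = (4.05×10¹⁰)^(1/4) = 448 K.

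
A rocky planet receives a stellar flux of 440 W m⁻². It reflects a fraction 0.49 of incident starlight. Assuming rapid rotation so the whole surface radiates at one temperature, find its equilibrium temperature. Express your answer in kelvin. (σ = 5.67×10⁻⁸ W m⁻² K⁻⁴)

Energy balance: absorbed = emitted ⇒ πR²·S(1−A) = 4πR²·σT_eq⁴, so T_eq⁴ = S(1−A)/(4σ).
T_eq = [440 × 0.51 / (4 × 5.67×10⁻⁸)]^(1/4) = (9.89×10⁸)^(1/4) = 177 K.

T_eq ≈ 177 K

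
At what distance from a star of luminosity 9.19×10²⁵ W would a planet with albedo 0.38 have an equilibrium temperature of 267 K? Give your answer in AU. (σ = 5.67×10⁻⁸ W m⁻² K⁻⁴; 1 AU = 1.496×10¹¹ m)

From T_eq⁴ = L(1−A)/(16πσd²): d = √[L(1−A)/(16πσT_eq⁴)].
d = √[9.19×10²⁵ × 0.62 / (16π × 5.67×10⁻⁸ × (267)⁴)] = 6.27×10¹⁰ m = 0.419 AU.

d ≈ 0.419 AU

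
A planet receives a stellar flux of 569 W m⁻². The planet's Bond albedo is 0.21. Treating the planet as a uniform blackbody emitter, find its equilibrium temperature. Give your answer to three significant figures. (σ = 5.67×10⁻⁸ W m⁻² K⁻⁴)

T_eq ≈ 211 K

Energy balance: absorbed = emitted ⇒ πR²·S(1−A) = 4πR²·σT_eq⁴, so T_eq⁴ = S(1−A)/(4σ).
T_eq = [569 × 0.79 / (4 × 5.67×10⁻⁸)]^(1/4) = (1.98×10⁹)^(1/4) = 211 K.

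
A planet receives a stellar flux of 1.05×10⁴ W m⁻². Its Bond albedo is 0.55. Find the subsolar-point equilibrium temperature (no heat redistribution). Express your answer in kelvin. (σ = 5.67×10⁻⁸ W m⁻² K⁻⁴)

At the subsolar point the surface absorbs S(1−A) and emits σT⁴ per unit area — no factor of 4, since only the local patch is in balance.
T = [1.05×10⁴ × 0.45 / 5.67×10⁻⁸]^(1/4) = (8.33×10¹⁰)^(1/4) = 537 K.

T_ss ≈ 537 K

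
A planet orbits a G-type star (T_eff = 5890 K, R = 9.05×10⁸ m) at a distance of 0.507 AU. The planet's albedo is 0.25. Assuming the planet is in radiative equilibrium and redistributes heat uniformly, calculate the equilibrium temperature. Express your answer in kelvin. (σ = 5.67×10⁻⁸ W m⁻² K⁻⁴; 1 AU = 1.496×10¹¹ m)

d = 0.507 AU = 7.58×10¹⁰ m.
L = 4πR_⋆²σT_⋆⁴ = 4π(9.05×10⁸)² × 5.67×10⁻⁸ × (5890)⁴ = 7.02×10²⁶ W.
S = L/(4πd²) = 9720 W m⁻².
Energy balance: absorbed = emitted ⇒ πR²·S(1−A) = 4πR²·σT_eq⁴, so T_eq⁴ = S(1−A)/(4σ).
T_eq = [9720 × 0.75 / (4 × 5.67×10⁻⁸)]^(1/4) = (3.21×10¹⁰)^(1/4) = 423 K.

T_eq ≈ 423 K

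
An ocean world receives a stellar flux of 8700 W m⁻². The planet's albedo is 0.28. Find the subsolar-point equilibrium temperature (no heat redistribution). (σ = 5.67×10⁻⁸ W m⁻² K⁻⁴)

T_ss ≈ 577 K

At the subsolar point the surface absorbs S(1−A) and emits σT⁴ per unit area — no factor of 4, since only the local patch is in balance.
T = [8700 × 0.72 / 5.67×10⁻⁸]^(1/4) = (1.10×10¹¹)^(1/4) = 577 K.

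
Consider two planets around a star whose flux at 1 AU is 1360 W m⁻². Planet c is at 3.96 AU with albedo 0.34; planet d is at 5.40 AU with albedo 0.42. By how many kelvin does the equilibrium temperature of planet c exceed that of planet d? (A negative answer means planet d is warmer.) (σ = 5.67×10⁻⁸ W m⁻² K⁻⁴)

ΔT ≈ 21.5 K

T_eq = [S₀(1−A)/(4σd²)]^(1/4), so T ∝ (1−A)^(1/4) / √d.
T₁ = [1360×0.66/(4×5.67×10⁻⁸×3.96²)]^(1/4) = 126.04 K.
T₂ = [1360×0.58/(4×5.67×10⁻⁸×5.40²)]^(1/4) = 104.50 K.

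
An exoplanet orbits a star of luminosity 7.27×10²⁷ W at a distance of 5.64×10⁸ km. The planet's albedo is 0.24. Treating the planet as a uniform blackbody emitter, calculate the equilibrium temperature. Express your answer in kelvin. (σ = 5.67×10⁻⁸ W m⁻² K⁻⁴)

T_eq ≈ 279 K

d = 5.64×10⁸ km = 5.64×10¹¹ m.
Flux: S = L/(4πd²) = 7.27×10²⁷/(4π×(5.64×10¹¹)²) = 1820 W m⁻².
Energy balance: absorbed = emitted ⇒ πR²·S(1−A) = 4πR²·σT_eq⁴, so T_eq⁴ = S(1−A)/(4σ).
T_eq = [1820 × 0.76 / (4 × 5.67×10⁻⁸)]^(1/4) = (6.09×10⁹)^(1/4) = 279 K.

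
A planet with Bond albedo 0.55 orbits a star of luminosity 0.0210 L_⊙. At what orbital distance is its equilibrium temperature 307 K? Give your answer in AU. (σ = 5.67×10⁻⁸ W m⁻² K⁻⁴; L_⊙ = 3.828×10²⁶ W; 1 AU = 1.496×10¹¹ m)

d ≈ 0.0799 AU

L = 0.0210 × 3.828×10²⁶ = 8.04×10²⁴ W.
From T_eq⁴ = L(1−A)/(16πσd²): d = √[L(1−A)/(16πσT_eq⁴)].
d = √[8.04×10²⁴ × 0.45 / (16π × 5.67×10⁻⁸ × (307)⁴)] = 1.20×10¹⁰ m = 0.0799 AU.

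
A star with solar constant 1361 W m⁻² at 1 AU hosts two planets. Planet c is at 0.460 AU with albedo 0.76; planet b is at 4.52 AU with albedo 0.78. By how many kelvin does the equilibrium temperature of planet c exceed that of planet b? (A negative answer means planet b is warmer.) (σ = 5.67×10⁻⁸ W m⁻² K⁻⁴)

T_eq = [S₀(1−A)/(4σd²)]^(1/4), so T ∝ (1−A)^(1/4) / √d.
T₁ = [1361×0.24/(4×5.67×10⁻⁸×0.460²)]^(1/4) = 287.23 K.
T₂ = [1361×0.22/(4×5.67×10⁻⁸×4.52²)]^(1/4) = 89.66 K.

ΔT ≈ 197.6 K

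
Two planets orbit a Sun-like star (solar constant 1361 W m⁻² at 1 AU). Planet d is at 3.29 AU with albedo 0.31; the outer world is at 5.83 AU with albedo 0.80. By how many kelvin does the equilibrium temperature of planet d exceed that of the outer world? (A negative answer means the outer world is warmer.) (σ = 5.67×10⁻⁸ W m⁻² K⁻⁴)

T_eq = [S₀(1−A)/(4σd²)]^(1/4), so T ∝ (1−A)^(1/4) / √d.
T₁ = [1361×0.69/(4×5.67×10⁻⁸×3.29²)]^(1/4) = 139.85 K.
T₂ = [1361×0.20/(4×5.67×10⁻⁸×5.83²)]^(1/4) = 77.09 K.

ΔT ≈ 62.8 K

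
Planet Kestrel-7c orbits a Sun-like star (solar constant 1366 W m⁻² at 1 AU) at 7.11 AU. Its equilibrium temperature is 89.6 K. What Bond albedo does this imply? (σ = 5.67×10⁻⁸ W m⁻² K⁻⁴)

Flux at 7.11 AU: S = 1366/7.11² = 27.0 W m⁻².
From T_eq⁴ = S(1−A)/(4σ): 1−A = 4σT_eq⁴/S.
1−A = 4 × 5.67×10⁻⁸ × (89.6)⁴ / 27.0 = 0.541.

A ≈ 0.46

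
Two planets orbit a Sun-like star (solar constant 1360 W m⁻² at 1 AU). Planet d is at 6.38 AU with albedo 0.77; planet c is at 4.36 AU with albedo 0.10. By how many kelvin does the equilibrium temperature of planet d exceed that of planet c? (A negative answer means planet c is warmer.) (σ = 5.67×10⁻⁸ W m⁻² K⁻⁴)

T_eq = [S₀(1−A)/(4σd²)]^(1/4), so T ∝ (1−A)^(1/4) / √d.
T₁ = [1360×0.23/(4×5.67×10⁻⁸×6.38²)]^(1/4) = 76.29 K.
T₂ = [1360×0.90/(4×5.67×10⁻⁸×4.36²)]^(1/4) = 129.80 K.

ΔT ≈ -53.5 K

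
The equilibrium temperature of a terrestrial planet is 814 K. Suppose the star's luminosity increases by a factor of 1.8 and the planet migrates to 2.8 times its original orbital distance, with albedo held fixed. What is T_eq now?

T_eq ∝ L^(1/4) · d^(−1/2).
T′ = 814 × 1.8^(1/4) / 2.8^(1/2) = 563 K.

T_eq ≈ 563 K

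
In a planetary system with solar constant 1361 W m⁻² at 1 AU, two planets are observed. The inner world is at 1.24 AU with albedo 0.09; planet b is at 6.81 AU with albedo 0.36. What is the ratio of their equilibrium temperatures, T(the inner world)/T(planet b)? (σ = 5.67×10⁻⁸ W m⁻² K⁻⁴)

T₁/T₂ ≈ 2.559

T_eq = [S₀(1−A)/(4σd²)]^(1/4), so T ∝ (1−A)^(1/4) / √d.
T₁ = [1361×0.91/(4×5.67×10⁻⁸×1.24²)]^(1/4) = 244.12 K.
T₂ = [1361×0.64/(4×5.67×10⁻⁸×6.81²)]^(1/4) = 95.39 K.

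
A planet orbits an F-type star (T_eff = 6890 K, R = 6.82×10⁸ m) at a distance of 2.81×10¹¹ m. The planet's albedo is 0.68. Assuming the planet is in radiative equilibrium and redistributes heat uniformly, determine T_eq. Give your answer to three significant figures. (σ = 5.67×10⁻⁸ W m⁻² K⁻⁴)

L = 4πR_⋆²σT_⋆⁴ = 4π(6.82×10⁸)² × 5.67×10⁻⁸ × (6890)⁴ = 7.47×10²⁶ W.
S = L/(4πd²) = 753 W m⁻².
Energy balance: absorbed = emitted ⇒ πR²·S(1−A) = 4πR²·σT_eq⁴, so T_eq⁴ = S(1−A)/(4σ).
T_eq = [753 × 0.32 / (4 × 5.67×10⁻⁸)]^(1/4) = (1.06×10⁹)^(1/4) = 181 K.

T_eq ≈ 181 K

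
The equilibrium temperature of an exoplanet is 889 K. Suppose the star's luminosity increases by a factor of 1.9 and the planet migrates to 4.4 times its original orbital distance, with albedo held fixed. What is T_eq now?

T_eq ∝ L^(1/4) · d^(−1/2).
T′ = 889 × 1.9^(1/4) / 4.4^(1/2) = 498 K.

T_eq ≈ 498 K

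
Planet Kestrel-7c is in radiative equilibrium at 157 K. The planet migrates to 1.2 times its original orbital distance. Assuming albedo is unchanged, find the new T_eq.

T_eq ∝ L^(1/4) · d^(−1/2).
T′ = 157 / 1.2^(1/2) = 143 K.

T_eq ≈ 143 K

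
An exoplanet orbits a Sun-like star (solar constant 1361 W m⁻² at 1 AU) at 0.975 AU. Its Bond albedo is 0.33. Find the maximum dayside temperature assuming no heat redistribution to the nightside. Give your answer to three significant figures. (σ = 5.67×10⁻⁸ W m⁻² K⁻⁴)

Flux at 0.975 AU: S = 1361/0.975² = 1430 W m⁻².
With no redistribution each surface element balances locally: S(1−A) = σT⁴.
T = [1430 × 0.67 / 5.67×10⁻⁸]^(1/4) = (1.69×10¹⁰)^(1/4) = 361 K.

T_ss ≈ 361 K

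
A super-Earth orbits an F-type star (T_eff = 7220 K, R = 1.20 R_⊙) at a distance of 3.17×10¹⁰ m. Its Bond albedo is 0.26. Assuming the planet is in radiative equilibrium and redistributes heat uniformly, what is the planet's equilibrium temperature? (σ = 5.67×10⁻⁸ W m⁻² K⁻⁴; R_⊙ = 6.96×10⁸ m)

R_⋆ = 1.20 × 6.96×10⁸ = 8.35×10⁸ m.
L = 4πR_⋆²σT_⋆⁴ = 4π(8.35×10⁸)² × 5.67×10⁻⁸ × (7220)⁴ = 1.35×10²⁷ W.
S = L/(4πd²) = 1.07×10⁵ W m⁻².
Energy balance: absorbed = emitted ⇒ πR²·S(1−A) = 4πR²·σT_eq⁴, so T_eq⁴ = S(1−A)/(4σ).
T_eq = [1.07×10⁵ × 0.74 / (4 × 5.67×10⁻⁸)]^(1/4) = (3.49×10¹¹)^(1/4) = 769 K.

T_eq ≈ 769 K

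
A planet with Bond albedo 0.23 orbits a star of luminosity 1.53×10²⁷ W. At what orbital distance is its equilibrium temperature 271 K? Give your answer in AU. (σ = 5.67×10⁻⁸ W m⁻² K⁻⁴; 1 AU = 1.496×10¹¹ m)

From T_eq⁴ = L(1−A)/(16πσd²): d = √[L(1−A)/(16πσT_eq⁴)].
d = √[1.53×10²⁷ × 0.77 / (16π × 5.67×10⁻⁸ × (271)⁴)] = 2.77×10¹¹ m = 1.85 AU.

d ≈ 1.85 AU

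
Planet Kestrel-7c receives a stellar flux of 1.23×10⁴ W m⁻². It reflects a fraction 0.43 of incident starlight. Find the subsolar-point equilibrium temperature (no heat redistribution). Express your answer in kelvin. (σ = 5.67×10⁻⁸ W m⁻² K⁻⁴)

At the subsolar point the surface absorbs S(1−A) and emits σT⁴ per unit area — no factor of 4, since only the local patch is in balance.
T = [1.23×10⁴ × 0.57 / 5.67×10⁻⁸]^(1/4) = (1.24×10¹¹)^(1/4) = 593 K.

T_ss ≈ 593 K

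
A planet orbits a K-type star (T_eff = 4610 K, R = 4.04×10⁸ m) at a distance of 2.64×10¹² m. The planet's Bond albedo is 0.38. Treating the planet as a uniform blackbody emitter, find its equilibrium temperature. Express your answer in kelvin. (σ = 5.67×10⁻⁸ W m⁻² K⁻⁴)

L = 4πR_⋆²σT_⋆⁴ = 4π(4.04×10⁸)² × 5.67×10⁻⁸ × (4610)⁴ = 5.25×10²⁵ W.
S = L/(4πd²) = 0.600 W m⁻².
Energy balance: absorbed = emitted ⇒ πR²·S(1−A) = 4πR²·σT_eq⁴, so T_eq⁴ = S(1−A)/(4σ).
T_eq = [0.600 × 0.62 / (4 × 5.67×10⁻⁸)]^(1/4) = (1.64×10⁶)^(1/4) = 35.8 K.

T_eq ≈ 35.8 K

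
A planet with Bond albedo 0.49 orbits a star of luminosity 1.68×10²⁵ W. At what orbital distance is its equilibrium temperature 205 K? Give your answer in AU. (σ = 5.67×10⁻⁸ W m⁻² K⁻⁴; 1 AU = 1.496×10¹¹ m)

d ≈ 0.276 AU

From T_eq⁴ = L(1−A)/(16πσd²): d = √[L(1−A)/(16πσT_eq⁴)].
d = √[1.68×10²⁵ × 0.51 / (16π × 5.67×10⁻⁸ × (205)⁴)] = 4.13×10¹⁰ m = 0.276 AU.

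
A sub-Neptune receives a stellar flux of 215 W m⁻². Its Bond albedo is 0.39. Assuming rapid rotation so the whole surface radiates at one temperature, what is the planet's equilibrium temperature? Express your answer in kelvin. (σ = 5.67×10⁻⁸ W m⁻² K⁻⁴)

Energy balance: absorbed = emitted ⇒ πR²·S(1−A) = 4πR²·σT_eq⁴, so T_eq⁴ = S(1−A)/(4σ).
T_eq = [215 × 0.61 / (4 × 5.67×10⁻⁸)]^(1/4) = (5.78×10⁸)^(1/4) = 155 K.

T_eq ≈ 155 K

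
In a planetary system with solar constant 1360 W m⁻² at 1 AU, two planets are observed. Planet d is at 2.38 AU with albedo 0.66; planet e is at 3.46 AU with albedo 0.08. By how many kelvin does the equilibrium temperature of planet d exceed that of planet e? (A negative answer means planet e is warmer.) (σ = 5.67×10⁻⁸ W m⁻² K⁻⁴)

T_eq = [S₀(1−A)/(4σd²)]^(1/4), so T ∝ (1−A)^(1/4) / √d.
T₁ = [1360×0.34/(4×5.67×10⁻⁸×2.38²)]^(1/4) = 137.74 K.
T₂ = [1360×0.92/(4×5.67×10⁻⁸×3.46²)]^(1/4) = 146.52 K.

ΔT ≈ -8.8 K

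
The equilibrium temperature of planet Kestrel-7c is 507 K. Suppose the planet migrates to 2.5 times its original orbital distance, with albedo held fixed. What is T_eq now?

T_eq ≈ 321 K

T_eq ∝ L^(1/4) · d^(−1/2).
T′ = 507 / 2.5^(1/2) = 321 K.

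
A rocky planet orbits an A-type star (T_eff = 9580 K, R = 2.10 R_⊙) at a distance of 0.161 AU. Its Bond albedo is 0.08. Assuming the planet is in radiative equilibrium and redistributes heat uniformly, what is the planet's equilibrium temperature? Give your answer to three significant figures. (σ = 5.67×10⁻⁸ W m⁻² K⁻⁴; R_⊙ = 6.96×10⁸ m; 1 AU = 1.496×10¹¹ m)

R_⋆ = 2.10 × 6.96×10⁸ = 1.46×10⁹ m.
d = 0.161 AU = 2.41×10¹⁰ m.
L = 4πR_⋆²σT_⋆⁴ = 4π(1.46×10⁹)² × 5.67×10⁻⁸ × (9580)⁴ = 1.28×10²⁸ W.
S = L/(4πd²) = 1.76×10⁶ W m⁻².
Energy balance: absorbed = emitted ⇒ πR²·S(1−A) = 4πR²·σT_eq⁴, so T_eq⁴ = S(1−A)/(4σ).
T_eq = [1.76×10⁶ × 0.92 / (4 × 5.67×10⁻⁸)]^(1/4) = (7.13×10¹²)^(1/4) = 1630 K.

T_eq ≈ 1630 K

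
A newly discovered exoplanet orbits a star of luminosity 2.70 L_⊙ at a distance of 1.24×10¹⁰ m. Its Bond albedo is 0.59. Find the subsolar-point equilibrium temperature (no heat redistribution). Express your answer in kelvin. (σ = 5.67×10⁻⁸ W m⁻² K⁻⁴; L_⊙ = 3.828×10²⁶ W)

T_ss ≈ 1400 K

L = 2.70 × 3.828×10²⁶ = 1.03×10²⁷ W.
Flux: S = L/(4πd²) = 1.03×10²⁷/(4π×(1.24×10¹⁰)²) = 5.35×10⁵ W m⁻².
At the subsolar point the surface absorbs S(1−A) and emits σT⁴ per unit area — no factor of 4, since only the local patch is in balance.
T = [5.35×10⁵ × 0.41 / 5.67×10⁻⁸]^(1/4) = (3.87×10¹²)^(1/4) = 1400 K.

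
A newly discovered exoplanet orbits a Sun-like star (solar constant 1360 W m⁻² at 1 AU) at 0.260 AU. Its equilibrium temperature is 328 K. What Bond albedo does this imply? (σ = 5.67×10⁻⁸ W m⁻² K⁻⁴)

Flux at 0.260 AU: S = 1360/0.260² = 2.01×10⁴ W m⁻².
From T_eq⁴ = S(1−A)/(4σ): 1−A = 4σT_eq⁴/S.
1−A = 4 × 5.67×10⁻⁸ × (328)⁴ / 2.01×10⁴ = 0.130.

A ≈ 0.87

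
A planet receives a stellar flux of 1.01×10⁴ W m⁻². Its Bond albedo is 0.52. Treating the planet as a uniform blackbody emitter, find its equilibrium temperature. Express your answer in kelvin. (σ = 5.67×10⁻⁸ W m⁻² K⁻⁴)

Energy balance: absorbed = emitted ⇒ πR²·S(1−A) = 4πR²·σT_eq⁴, so T_eq⁴ = S(1−A)/(4σ).
T_eq = [1.01×10⁴ × 0.48 / (4 × 5.67×10⁻⁸)]^(1/4) = (2.14×10¹⁰)^(1/4) = 382 K.

T_eq ≈ 382 K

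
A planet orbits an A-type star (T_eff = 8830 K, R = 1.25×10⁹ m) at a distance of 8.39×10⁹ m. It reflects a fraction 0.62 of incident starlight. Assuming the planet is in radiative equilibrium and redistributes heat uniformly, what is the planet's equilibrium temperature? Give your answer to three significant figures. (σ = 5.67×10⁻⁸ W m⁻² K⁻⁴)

T_eq ≈ 1890 K

L = 4πR_⋆²σT_⋆⁴ = 4π(1.25×10⁹)² × 5.67×10⁻⁸ × (8830)⁴ = 6.77×10²⁷ W.
S = L/(4πd²) = 7.65×10⁶ W m⁻².
Energy balance: absorbed = emitted ⇒ πR²·S(1−A) = 4πR²·σT_eq⁴, so T_eq⁴ = S(1−A)/(4σ).
T_eq = [7.65×10⁶ × 0.38 / (4 × 5.67×10⁻⁸)]^(1/4) = (1.28×10¹³)^(1/4) = 1890 K.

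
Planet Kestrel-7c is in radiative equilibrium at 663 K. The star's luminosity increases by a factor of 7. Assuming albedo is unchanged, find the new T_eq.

T_eq ∝ L^(1/4) · d^(−1/2).
T′ = 663 × 7^(1/4) = 1080 K.

T_eq ≈ 1080 K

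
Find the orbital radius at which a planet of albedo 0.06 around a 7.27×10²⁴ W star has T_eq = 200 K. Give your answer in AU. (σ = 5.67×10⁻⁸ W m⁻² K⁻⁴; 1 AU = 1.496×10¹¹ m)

d ≈ 0.259 AU

From T_eq⁴ = L(1−A)/(16πσd²): d = √[L(1−A)/(16πσT_eq⁴)].
d = √[7.27×10²⁴ × 0.94 / (16π × 5.67×10⁻⁸ × (200)⁴)] = 3.87×10¹⁰ m = 0.259 AU.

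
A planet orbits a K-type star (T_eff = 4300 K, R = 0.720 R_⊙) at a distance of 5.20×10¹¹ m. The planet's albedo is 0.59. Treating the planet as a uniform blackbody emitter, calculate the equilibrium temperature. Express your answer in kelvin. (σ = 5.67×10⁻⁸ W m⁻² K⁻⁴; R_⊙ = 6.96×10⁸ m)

R_⋆ = 0.720 × 6.96×10⁸ = 5.01×10⁸ m.
L = 4πR_⋆²σT_⋆⁴ = 4π(5.01×10⁸)² × 5.67×10⁻⁸ × (4300)⁴ = 6.12×10²⁵ W.
S = L/(4πd²) = 18.0 W m⁻².
Energy balance: absorbed = emitted ⇒ πR²·S(1−A) = 4πR²·σT_eq⁴, so T_eq⁴ = S(1−A)/(4σ).
T_eq = [18.0 × 0.41 / (4 × 5.67×10⁻⁸)]^(1/4) = (3.25×10⁷)^(1/4) = 75.5 K.

T_eq ≈ 75.5 K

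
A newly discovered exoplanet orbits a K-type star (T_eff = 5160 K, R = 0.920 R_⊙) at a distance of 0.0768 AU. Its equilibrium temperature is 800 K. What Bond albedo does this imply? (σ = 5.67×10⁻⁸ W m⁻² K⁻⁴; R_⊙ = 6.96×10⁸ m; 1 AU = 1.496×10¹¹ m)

R_⋆ = 0.920 × 6.96×10⁸ = 6.40×10⁸ m.
d = 0.0768 AU = 1.15×10¹⁰ m.
L = 4πR_⋆²σT_⋆⁴ = 4π(6.40×10⁸)² × 5.67×10⁻⁸ × (5160)⁴ = 2.07×10²⁶ W.
S = L/(4πd²) = 1.25×10⁵ W m⁻².
From T_eq⁴ = S(1−A)/(4σ): 1−A = 4σT_eq⁴/S.
1−A = 4 × 5.67×10⁻⁸ × (800)⁴ / 1.25×10⁵ = 0.744.

A ≈ 0.26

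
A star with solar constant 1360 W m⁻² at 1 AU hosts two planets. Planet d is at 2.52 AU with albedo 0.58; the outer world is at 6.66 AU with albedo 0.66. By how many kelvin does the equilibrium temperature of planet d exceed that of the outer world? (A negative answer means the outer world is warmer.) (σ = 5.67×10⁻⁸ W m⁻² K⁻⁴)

ΔT ≈ 58.8 K

T_eq = [S₀(1−A)/(4σd²)]^(1/4), so T ∝ (1−A)^(1/4) / √d.
T₁ = [1360×0.42/(4×5.67×10⁻⁸×2.52²)]^(1/4) = 141.12 K.
T₂ = [1360×0.34/(4×5.67×10⁻⁸×6.66²)]^(1/4) = 82.34 K.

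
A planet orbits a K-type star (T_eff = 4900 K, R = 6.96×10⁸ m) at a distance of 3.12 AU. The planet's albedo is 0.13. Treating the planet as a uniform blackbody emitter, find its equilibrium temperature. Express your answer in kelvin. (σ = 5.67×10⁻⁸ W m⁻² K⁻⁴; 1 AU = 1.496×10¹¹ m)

T_eq ≈ 129 K

d = 3.12 AU = 4.67×10¹¹ m.
L = 4πR_⋆²σT_⋆⁴ = 4π(6.96×10⁸)² × 5.67×10⁻⁸ × (4900)⁴ = 1.99×10²⁶ W.
S = L/(4πd²) = 72.7 W m⁻².
Energy balance: absorbed = emitted ⇒ πR²·S(1−A) = 4πR²·σT_eq⁴, so T_eq⁴ = S(1−A)/(4σ).
T_eq = [72.7 × 0.87 / (4 × 5.67×10⁻⁸)]^(1/4) = (2.79×10⁸)^(1/4) = 129 K.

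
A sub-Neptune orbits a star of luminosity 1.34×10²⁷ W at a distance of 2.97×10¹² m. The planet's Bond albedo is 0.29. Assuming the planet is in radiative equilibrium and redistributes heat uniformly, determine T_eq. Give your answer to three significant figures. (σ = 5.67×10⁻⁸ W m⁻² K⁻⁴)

Flux: S = L/(4πd²) = 1.34×10²⁷/(4π×(2.97×10¹²)²) = 12.1 W m⁻².
Energy balance: absorbed = emitted ⇒ πR²·S(1−A) = 4πR²·σT_eq⁴, so T_eq⁴ = S(1−A)/(4σ).
T_eq = [12.1 × 0.71 / (4 × 5.67×10⁻⁸)]^(1/4) = (3.78×10⁷)^(1/4) = 78.4 K.

T_eq ≈ 78.4 K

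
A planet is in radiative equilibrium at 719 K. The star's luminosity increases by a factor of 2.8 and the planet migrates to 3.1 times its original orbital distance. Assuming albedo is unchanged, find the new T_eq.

T_eq ≈ 528 K

T_eq ∝ L^(1/4) · d^(−1/2).
T′ = 719 × 2.8^(1/4) / 3.1^(1/2) = 528 K.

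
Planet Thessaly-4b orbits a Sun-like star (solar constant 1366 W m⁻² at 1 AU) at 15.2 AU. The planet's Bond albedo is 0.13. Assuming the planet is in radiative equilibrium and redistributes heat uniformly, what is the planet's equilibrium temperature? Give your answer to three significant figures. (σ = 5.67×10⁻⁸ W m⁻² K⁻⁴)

Flux at 15.2 AU: S = 1366/15.2² = 5.91 W m⁻².
Energy balance: absorbed = emitted ⇒ πR²·S(1−A) = 4πR²·σT_eq⁴, so T_eq⁴ = S(1−A)/(4σ).
T_eq = [5.91 × 0.87 / (4 × 5.67×10⁻⁸)]^(1/4) = (2.27×10⁷)^(1/4) = 69.0 K.

T_eq ≈ 69.0 K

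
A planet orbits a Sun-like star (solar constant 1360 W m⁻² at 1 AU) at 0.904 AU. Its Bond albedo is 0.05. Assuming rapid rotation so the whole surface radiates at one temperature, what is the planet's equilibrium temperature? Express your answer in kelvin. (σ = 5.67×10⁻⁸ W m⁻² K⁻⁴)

Flux at 0.904 AU: S = 1360/0.904² = 1660 W m⁻².
Energy balance: absorbed = emitted ⇒ πR²·S(1−A) = 4πR²·σT_eq⁴, so T_eq⁴ = S(1−A)/(4σ).
T_eq = [1660 × 0.95 / (4 × 5.67×10⁻⁸)]^(1/4) = (6.97×10⁹)^(1/4) = 289 K.

T_eq ≈ 289 K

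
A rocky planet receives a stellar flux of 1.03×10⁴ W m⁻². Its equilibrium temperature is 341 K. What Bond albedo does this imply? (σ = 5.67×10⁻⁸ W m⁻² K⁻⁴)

From T_eq⁴ = S(1−A)/(4σ): 1−A = 4σT_eq⁴/S.
1−A = 4 × 5.67×10⁻⁸ × (341)⁴ / 1.03×10⁴ = 0.298.

A ≈ 0.70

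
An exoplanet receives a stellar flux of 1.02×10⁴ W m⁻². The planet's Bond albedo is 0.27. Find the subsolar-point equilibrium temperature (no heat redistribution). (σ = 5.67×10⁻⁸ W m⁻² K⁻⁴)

T_ss ≈ 602 K

At the subsolar point the surface absorbs S(1−A) and emits σT⁴ per unit area — no factor of 4, since only the local patch is in balance.
T = [1.02×10⁴ × 0.73 / 5.67×10⁻⁸]^(1/4) = (1.31×10¹¹)^(1/4) = 602 K.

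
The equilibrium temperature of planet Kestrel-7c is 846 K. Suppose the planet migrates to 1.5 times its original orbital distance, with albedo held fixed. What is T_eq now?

T_eq ≈ 691 K

T_eq ∝ L^(1/4) · d^(−1/2).
T′ = 846 / 1.5^(1/2) = 691 K.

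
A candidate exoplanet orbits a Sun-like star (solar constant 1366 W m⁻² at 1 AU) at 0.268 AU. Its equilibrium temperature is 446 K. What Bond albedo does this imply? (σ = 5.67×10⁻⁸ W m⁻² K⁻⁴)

A ≈ 0.53

Flux at 0.268 AU: S = 1366/0.268² = 1.90×10⁴ W m⁻².
From T_eq⁴ = S(1−A)/(4σ): 1−A = 4σT_eq⁴/S.
1−A = 4 × 5.67×10⁻⁸ × (446)⁴ / 1.90×10⁴ = 0.472.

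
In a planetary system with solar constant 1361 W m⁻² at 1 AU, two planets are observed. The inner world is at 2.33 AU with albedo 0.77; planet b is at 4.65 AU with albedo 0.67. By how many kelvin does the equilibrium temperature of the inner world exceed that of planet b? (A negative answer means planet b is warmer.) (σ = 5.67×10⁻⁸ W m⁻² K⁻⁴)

ΔT ≈ 28.4 K

T_eq = [S₀(1−A)/(4σd²)]^(1/4), so T ∝ (1−A)^(1/4) / √d.
T₁ = [1361×0.23/(4×5.67×10⁻⁸×2.33²)]^(1/4) = 126.27 K.
T₂ = [1361×0.33/(4×5.67×10⁻⁸×4.65²)]^(1/4) = 97.83 K.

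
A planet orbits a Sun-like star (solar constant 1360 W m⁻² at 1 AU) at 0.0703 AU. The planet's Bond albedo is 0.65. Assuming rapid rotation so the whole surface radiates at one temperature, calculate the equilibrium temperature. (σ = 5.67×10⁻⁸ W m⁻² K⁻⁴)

T_eq ≈ 807 K

Flux at 0.0703 AU: S = 1360/0.0703² = 2.75×10⁵ W m⁻².
Energy balance: absorbed = emitted ⇒ πR²·S(1−A) = 4πR²·σT_eq⁴, so T_eq⁴ = S(1−A)/(4σ).
T_eq = [2.75×10⁵ × 0.35 / (4 × 5.67×10⁻⁸)]^(1/4) = (4.25×10¹¹)^(1/4) = 807 K.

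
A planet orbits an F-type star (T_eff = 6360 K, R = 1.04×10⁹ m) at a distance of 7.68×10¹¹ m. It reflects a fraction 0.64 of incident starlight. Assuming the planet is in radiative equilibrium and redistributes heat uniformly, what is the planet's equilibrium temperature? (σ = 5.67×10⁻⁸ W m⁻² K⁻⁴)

L = 4πR_⋆²σT_⋆⁴ = 4π(1.04×10⁹)² × 5.67×10⁻⁸ × (6360)⁴ = 1.26×10²⁷ W.
S = L/(4πd²) = 170 W m⁻².
Energy balance: absorbed = emitted ⇒ πR²·S(1−A) = 4πR²·σT_eq⁴, so T_eq⁴ = S(1−A)/(4σ).
T_eq = [170 × 0.36 / (4 × 5.67×10⁻⁸)]^(1/4) = (2.70×10⁸)^(1/4) = 128 K.

T_eq ≈ 128 K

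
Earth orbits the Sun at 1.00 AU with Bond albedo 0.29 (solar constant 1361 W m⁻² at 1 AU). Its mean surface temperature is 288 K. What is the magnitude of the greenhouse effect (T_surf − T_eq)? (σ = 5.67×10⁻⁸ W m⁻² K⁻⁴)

ΔT ≈ 32.5 K

S = 1361/1.00² = 1361 W m⁻².
T_eq = [S(1−A)/(4σ)]^(1/4) = [1361×0.71/(4×5.67×10⁻⁸)]^(1/4) = 255.5 K.
ΔT = T_surf − T_eq = 288 − 255.5.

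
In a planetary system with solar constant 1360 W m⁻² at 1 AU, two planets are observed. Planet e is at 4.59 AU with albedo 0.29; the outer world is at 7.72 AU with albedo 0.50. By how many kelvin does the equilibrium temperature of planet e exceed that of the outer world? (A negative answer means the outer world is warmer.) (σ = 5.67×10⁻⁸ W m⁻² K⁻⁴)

T_eq = [S₀(1−A)/(4σd²)]^(1/4), so T ∝ (1−A)^(1/4) / √d.
T₁ = [1360×0.71/(4×5.67×10⁻⁸×4.59²)]^(1/4) = 119.23 K.
T₂ = [1360×0.50/(4×5.67×10⁻⁸×7.72²)]^(1/4) = 84.22 K.

ΔT ≈ 35.0 K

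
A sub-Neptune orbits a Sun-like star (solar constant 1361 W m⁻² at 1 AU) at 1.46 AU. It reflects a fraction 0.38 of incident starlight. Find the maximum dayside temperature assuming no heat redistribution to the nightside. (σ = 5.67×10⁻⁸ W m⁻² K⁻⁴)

T_ss ≈ 289 K

Flux at 1.46 AU: S = 1361/1.46² = 638 W m⁻².
With no redistribution each surface element balances locally: S(1−A) = σT⁴.
T = [638 × 0.62 / 5.67×10⁻⁸]^(1/4) = (6.98×10⁹)^(1/4) = 289 K.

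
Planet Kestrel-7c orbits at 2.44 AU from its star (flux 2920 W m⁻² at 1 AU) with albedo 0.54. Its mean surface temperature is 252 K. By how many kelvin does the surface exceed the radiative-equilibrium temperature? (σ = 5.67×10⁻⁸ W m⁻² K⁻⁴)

ΔT ≈ 74.4 K

S = 2920/2.44² = 490.5 W m⁻².
T_eq = [S(1−A)/(4σ)]^(1/4) = [490.5×0.46/(4×5.67×10⁻⁸)]^(1/4) = 177.6 K.
ΔT = T_surf − T_eq = 252 − 177.6.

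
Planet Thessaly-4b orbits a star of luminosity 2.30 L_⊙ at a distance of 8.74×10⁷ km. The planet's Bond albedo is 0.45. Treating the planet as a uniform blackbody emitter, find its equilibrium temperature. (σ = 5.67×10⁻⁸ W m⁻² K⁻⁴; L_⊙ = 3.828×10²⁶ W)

d = 8.74×10⁷ km = 8.74×10¹⁰ m.
L = 2.30 × 3.828×10²⁶ = 8.80×10²⁶ W.
Flux: S = L/(4πd²) = 8.80×10²⁶/(4π×(8.74×10¹⁰)²) = 9170 W m⁻².
Energy balance: absorbed = emitted ⇒ πR²·S(1−A) = 4πR²·σT_eq⁴, so T_eq⁴ = S(1−A)/(4σ).
T_eq = [9170 × 0.55 / (4 × 5.67×10⁻⁸)]^(1/4) = (2.22×10¹⁰)^(1/4) = 386 K.

T_eq ≈ 386 K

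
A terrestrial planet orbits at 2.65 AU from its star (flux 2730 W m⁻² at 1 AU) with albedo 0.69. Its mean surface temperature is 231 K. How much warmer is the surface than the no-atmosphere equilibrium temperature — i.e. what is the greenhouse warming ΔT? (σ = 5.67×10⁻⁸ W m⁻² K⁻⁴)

S = 2730/2.65² = 388.8 W m⁻².
T_eq = [S(1−A)/(4σ)]^(1/4) = [388.8×0.31/(4×5.67×10⁻⁸)]^(1/4) = 151.8 K.
ΔT = T_surf − T_eq = 231 − 151.8.

ΔT ≈ 79.2 K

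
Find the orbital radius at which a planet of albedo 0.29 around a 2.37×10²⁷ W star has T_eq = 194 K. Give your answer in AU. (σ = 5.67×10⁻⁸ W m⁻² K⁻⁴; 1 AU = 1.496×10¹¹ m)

From T_eq⁴ = L(1−A)/(16πσd²): d = √[L(1−A)/(16πσT_eq⁴)].
d = √[2.37×10²⁷ × 0.71 / (16π × 5.67×10⁻⁸ × (194)⁴)] = 6.46×10¹¹ m = 4.32 AU.

d ≈ 4.32 AU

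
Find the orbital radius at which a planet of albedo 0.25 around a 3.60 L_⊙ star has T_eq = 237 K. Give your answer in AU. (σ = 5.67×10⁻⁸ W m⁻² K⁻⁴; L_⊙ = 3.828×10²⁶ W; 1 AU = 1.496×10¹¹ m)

d ≈ 2.27 AU

L = 3.60 × 3.828×10²⁶ = 1.38×10²⁷ W.
From T_eq⁴ = L(1−A)/(16πσd²): d = √[L(1−A)/(16πσT_eq⁴)].
d = √[1.38×10²⁷ × 0.75 / (16π × 5.67×10⁻⁸ × (237)⁴)] = 3.39×10¹¹ m = 2.27 AU.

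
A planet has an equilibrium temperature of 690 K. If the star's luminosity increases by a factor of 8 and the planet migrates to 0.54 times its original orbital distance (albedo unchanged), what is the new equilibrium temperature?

T_eq ≈ 1580 K

T_eq ∝ L^(1/4) · d^(−1/2).
T′ = 690 × 8^(1/4) / 0.54^(1/2) = 1580 K.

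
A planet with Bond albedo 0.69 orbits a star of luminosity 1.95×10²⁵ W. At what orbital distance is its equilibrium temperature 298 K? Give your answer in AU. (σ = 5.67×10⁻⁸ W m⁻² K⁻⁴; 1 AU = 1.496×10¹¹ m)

From T_eq⁴ = L(1−A)/(16πσd²): d = √[L(1−A)/(16πσT_eq⁴)].
d = √[1.95×10²⁵ × 0.31 / (16π × 5.67×10⁻⁸ × (298)⁴)] = 1.64×10¹⁰ m = 0.110 AU.

d ≈ 0.110 AU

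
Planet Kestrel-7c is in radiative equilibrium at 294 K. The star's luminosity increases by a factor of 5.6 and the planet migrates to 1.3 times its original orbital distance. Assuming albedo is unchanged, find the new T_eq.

T_eq ∝ L^(1/4) · d^(−1/2).
T′ = 294 × 5.6^(1/4) / 1.3^(1/2) = 397 K.

T_eq ≈ 397 K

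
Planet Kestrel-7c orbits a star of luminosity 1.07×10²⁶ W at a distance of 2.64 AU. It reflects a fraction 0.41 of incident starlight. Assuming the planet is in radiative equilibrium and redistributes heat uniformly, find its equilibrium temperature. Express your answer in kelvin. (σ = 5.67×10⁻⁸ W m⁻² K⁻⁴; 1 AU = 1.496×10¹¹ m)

T_eq ≈ 109 K

d = 2.64 AU = 3.95×10¹¹ m.
Flux: S = L/(4πd²) = 1.07×10²⁶/(4π×(3.95×10¹¹)²) = 54.6 W m⁻².
Energy balance: absorbed = emitted ⇒ πR²·S(1−A) = 4πR²·σT_eq⁴, so T_eq⁴ = S(1−A)/(4σ).
T_eq = [54.6 × 0.59 / (4 × 5.67×10⁻⁸)]^(1/4) = (1.42×10⁸)^(1/4) = 109 K.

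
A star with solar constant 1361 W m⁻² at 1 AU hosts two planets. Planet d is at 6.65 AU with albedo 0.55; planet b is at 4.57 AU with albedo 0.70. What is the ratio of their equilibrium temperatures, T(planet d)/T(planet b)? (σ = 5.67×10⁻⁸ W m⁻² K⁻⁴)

T_eq = [S₀(1−A)/(4σd²)]^(1/4), so T ∝ (1−A)^(1/4) / √d.
T₁ = [1361×0.45/(4×5.67×10⁻⁸×6.65²)]^(1/4) = 88.40 K.
T₂ = [1361×0.30/(4×5.67×10⁻⁸×4.57²)]^(1/4) = 96.36 K.

T₁/T₂ ≈ 0.917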